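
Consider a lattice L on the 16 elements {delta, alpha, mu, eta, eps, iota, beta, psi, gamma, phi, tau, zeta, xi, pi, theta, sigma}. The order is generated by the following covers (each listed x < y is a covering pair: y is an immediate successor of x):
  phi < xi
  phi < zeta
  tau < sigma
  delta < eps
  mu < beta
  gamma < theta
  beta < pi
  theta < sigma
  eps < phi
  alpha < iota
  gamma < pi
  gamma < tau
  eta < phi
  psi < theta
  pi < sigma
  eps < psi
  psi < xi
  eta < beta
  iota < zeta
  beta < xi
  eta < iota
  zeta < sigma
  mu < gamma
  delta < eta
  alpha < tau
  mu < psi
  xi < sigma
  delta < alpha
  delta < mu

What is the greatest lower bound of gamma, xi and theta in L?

mu

Common lower bounds of {gamma, xi, theta}: delta, mu.
The greatest among these is mu.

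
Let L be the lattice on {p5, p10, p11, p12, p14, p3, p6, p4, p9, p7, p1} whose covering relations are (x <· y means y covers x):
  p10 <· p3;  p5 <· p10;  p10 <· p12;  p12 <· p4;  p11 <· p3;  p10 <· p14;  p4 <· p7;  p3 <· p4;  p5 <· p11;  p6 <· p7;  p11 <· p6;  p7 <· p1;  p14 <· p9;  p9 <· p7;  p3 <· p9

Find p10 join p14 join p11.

p9

Common upper bounds of {p10, p14, p11}: p1, p7, p9.
The least among these is p9.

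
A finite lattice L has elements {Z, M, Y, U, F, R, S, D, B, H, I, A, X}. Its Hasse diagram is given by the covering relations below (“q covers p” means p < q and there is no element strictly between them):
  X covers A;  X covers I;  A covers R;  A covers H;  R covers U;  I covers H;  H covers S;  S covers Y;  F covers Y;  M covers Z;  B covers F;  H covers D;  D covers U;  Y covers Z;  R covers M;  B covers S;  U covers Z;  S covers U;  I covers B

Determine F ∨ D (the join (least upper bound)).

Common upper bounds of {F, D}: I, X.
The least among these is I.

I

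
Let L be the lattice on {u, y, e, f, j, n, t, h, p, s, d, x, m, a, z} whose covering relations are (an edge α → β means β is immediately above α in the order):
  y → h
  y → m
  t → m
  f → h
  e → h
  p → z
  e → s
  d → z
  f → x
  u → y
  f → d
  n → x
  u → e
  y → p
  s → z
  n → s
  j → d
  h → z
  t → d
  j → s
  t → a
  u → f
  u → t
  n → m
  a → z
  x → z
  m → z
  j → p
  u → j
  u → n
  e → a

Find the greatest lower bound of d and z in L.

d

Common lower bounds of {d, z}: d, f, j, t, u.
The greatest among these is d.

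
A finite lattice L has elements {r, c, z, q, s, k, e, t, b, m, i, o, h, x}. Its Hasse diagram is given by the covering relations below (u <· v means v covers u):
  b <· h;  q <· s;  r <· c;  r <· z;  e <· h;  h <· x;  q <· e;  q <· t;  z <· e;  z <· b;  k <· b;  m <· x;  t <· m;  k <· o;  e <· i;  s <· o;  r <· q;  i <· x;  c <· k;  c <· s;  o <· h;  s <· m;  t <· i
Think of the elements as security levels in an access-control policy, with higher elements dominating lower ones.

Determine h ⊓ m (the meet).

Common lower bounds of {h, m}: c, q, r, s.
The greatest among these is s.

s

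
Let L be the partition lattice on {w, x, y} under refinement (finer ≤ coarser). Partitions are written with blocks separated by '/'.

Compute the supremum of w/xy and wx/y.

wxy

The join of w/xy and wx/y merges any blocks that overlap across the partitions, giving wxy.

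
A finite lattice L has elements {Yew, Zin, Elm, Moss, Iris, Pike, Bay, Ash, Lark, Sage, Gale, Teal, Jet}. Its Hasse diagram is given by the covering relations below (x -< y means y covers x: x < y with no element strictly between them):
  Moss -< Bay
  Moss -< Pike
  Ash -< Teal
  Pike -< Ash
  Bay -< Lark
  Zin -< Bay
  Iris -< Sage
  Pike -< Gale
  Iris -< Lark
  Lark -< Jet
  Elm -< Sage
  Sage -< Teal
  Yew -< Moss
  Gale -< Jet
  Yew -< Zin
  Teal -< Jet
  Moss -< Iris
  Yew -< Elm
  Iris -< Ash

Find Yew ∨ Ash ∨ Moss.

Common upper bounds of {Yew, Ash, Moss}: Ash, Jet, Teal.
The least among these is Ash.

Ash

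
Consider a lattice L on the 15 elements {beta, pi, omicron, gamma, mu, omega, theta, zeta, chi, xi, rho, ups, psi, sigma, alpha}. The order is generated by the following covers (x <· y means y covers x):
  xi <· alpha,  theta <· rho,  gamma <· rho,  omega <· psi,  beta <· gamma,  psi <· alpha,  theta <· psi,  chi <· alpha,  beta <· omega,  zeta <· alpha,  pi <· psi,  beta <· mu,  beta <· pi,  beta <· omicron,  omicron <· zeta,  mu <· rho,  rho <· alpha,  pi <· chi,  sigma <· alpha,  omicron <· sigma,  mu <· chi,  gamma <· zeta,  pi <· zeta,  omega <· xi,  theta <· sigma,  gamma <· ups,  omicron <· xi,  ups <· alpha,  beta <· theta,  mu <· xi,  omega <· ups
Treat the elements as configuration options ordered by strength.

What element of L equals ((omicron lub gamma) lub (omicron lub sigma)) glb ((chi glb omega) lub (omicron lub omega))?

xi

omicron ∨ gamma = zeta
omicron ∨ sigma = sigma
zeta ∨ sigma = alpha
chi ∧ omega = beta
omicron ∨ omega = xi
beta ∨ xi = xi
alpha ∧ xi = xi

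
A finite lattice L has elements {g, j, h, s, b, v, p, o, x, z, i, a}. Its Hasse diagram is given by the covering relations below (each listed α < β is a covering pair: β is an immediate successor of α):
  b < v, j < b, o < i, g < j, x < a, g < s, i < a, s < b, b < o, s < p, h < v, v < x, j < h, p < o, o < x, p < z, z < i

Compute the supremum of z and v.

a

Common upper bounds of {z, v}: a.
The least among these is a.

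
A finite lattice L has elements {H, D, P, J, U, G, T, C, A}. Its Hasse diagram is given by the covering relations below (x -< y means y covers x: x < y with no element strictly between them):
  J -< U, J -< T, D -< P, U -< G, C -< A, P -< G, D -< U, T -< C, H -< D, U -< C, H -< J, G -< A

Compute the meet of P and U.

D

Common lower bounds of {P, U}: D, H.
The greatest among these is D.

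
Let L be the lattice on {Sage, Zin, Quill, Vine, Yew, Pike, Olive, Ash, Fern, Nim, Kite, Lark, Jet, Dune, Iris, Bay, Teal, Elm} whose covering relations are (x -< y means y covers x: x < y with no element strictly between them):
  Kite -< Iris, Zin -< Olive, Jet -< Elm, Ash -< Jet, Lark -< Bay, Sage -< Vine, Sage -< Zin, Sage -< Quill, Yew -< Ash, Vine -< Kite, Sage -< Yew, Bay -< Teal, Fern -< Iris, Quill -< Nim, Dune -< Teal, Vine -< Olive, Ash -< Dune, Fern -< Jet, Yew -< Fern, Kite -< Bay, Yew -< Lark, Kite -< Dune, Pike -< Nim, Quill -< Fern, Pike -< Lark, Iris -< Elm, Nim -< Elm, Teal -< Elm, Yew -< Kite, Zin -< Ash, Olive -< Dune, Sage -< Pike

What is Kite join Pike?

Bay

Common upper bounds of {Kite, Pike}: Bay, Elm, Teal.
The least among these is Bay.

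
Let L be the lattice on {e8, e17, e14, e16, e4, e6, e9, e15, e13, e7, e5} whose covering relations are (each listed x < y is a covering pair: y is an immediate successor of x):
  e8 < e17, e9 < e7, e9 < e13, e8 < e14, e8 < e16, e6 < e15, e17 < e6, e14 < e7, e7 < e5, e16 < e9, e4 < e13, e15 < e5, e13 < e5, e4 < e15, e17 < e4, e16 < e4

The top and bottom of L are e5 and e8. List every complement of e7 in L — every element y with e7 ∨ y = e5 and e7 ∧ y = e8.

e17, e6

Need y with e7 ∨ y = e5 and e7 ∧ y = e8.
Checking each element gives: e17, e6.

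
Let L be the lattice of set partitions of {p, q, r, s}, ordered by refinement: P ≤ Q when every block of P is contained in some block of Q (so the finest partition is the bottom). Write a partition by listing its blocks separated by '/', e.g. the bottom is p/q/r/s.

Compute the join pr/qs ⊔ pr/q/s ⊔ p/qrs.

The join of pr/qs, pr/q/s, p/qrs merges any blocks that overlap across the partitions, giving pqrs.

pqrs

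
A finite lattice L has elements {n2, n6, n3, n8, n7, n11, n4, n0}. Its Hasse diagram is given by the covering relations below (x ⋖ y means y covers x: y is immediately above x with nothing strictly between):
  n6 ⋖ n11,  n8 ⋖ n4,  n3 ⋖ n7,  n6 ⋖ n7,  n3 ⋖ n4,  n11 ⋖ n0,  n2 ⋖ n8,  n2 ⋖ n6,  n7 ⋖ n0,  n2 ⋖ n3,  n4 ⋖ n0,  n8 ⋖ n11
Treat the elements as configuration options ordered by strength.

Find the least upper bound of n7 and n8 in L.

n0

Common upper bounds of {n7, n8}: n0.
The least among these is n0.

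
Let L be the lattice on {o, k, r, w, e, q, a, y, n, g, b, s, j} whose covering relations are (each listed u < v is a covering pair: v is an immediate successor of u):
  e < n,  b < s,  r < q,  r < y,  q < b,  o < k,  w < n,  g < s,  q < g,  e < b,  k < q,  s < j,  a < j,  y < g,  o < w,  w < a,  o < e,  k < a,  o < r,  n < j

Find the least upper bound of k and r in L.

Common upper bounds of {k, r}: b, g, j, q, s.
The least among these is q.

q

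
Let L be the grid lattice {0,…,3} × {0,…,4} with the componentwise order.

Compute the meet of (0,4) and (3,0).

(0,0)

In a product of chains, the meet is componentwise min, giving (0,0).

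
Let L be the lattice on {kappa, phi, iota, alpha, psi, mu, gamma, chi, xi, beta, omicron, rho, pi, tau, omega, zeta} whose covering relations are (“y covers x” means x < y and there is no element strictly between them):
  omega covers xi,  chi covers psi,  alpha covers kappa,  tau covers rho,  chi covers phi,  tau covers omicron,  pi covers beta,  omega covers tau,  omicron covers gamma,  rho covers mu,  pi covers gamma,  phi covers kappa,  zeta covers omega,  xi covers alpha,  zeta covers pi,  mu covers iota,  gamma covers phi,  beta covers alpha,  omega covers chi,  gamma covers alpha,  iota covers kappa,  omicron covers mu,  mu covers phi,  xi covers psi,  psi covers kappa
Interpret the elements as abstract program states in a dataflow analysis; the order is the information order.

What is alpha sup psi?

xi

Common upper bounds of {alpha, psi}: omega, xi, zeta.
The least among these is xi.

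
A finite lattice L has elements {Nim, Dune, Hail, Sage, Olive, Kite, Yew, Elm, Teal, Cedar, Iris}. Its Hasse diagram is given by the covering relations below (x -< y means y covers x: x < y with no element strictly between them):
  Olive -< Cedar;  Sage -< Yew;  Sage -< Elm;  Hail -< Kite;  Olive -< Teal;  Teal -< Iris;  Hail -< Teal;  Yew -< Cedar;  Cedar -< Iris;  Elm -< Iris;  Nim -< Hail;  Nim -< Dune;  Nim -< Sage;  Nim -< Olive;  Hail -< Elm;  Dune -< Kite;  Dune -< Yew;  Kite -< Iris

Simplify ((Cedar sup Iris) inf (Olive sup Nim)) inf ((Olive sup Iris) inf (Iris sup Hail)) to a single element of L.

Cedar ∨ Iris = Iris
Olive ∨ Nim = Olive
Iris ∧ Olive = Olive
Olive ∨ Iris = Iris
Iris ∨ Hail = Iris
Iris ∧ Iris = Iris
Olive ∧ Iris = Olive

Olive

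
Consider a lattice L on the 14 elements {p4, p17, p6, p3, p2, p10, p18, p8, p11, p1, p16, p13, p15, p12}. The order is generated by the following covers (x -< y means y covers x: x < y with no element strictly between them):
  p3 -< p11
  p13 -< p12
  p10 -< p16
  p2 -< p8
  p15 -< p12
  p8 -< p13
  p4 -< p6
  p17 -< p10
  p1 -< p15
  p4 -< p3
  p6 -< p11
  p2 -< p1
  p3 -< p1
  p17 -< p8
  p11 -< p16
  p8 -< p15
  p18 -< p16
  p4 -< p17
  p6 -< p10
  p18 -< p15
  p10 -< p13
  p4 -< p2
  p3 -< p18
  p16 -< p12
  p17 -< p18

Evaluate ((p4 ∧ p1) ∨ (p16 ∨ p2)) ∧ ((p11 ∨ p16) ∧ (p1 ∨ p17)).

p18

p4 ∧ p1 = p4
p16 ∨ p2 = p12
p4 ∨ p12 = p12
p11 ∨ p16 = p16
p1 ∨ p17 = p15
p16 ∧ p15 = p18
p12 ∧ p18 = p18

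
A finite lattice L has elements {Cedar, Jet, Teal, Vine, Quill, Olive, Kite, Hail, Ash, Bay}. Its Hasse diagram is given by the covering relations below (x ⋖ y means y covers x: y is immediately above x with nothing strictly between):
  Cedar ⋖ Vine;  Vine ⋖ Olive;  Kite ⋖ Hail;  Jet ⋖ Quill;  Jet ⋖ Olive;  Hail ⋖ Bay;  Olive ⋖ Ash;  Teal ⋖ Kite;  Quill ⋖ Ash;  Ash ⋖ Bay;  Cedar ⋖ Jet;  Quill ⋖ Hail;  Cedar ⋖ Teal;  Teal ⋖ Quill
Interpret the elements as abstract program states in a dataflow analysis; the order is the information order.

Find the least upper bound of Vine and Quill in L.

Common upper bounds of {Vine, Quill}: Ash, Bay.
The least among these is Ash.

Ash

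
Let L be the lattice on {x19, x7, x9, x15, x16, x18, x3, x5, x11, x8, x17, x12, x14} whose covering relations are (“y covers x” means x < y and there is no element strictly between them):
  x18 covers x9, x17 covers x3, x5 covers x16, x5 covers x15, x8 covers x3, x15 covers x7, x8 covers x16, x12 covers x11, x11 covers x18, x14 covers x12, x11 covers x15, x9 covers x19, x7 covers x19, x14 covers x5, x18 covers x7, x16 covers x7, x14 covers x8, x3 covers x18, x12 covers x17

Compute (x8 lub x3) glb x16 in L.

x16

x8 ∨ x3 = x8
x8 ∧ x16 = x16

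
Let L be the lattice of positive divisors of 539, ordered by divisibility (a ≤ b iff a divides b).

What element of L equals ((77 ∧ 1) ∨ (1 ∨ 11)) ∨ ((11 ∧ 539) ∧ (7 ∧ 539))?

77 ∧ 1 = 1
1 ∨ 11 = 11
1 ∨ 11 = 11
11 ∧ 539 = 11
7 ∧ 539 = 7
11 ∧ 7 = 1
11 ∨ 1 = 11

11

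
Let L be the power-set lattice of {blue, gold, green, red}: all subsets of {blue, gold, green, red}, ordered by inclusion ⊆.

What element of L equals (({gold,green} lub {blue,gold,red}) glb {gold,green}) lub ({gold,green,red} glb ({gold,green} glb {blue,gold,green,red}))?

{gold,green}

{gold,green} ∨ {blue,gold,red} = {blue,gold,green,red}
{blue,gold,green,red} ∧ {gold,green} = {gold,green}
{gold,green} ∧ {blue,gold,green,red} = {gold,green}
{gold,green,red} ∧ {gold,green} = {gold,green}
{gold,green} ∨ {gold,green} = {gold,green}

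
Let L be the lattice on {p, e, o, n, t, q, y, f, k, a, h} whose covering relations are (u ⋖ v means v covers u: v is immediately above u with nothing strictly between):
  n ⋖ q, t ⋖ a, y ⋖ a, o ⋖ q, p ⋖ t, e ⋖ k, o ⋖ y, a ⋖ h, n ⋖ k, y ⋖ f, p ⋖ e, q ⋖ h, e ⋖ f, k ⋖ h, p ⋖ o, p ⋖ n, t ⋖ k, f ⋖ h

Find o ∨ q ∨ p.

Common upper bounds of {o, q, p}: h, q.
The least among these is q.

q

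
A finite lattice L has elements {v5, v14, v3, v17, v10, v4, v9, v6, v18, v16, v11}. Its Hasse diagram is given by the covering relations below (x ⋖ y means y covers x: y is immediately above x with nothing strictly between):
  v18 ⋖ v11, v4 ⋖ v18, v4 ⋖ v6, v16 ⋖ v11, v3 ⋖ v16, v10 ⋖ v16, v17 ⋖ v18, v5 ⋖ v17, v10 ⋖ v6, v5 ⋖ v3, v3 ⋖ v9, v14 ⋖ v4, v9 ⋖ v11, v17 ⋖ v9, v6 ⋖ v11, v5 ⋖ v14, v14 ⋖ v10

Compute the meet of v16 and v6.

Common lower bounds of {v16, v6}: v10, v14, v5.
The greatest among these is v10.

v10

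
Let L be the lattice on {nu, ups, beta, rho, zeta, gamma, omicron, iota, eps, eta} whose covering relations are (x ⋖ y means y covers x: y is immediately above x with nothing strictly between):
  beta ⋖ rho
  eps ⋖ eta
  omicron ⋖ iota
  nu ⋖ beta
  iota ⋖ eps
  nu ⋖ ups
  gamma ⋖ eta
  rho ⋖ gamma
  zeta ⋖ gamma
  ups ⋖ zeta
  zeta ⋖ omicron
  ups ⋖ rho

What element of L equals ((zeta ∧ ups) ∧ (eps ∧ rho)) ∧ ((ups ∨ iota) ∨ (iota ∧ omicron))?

ups

zeta ∧ ups = ups
eps ∧ rho = ups
ups ∧ ups = ups
ups ∨ iota = iota
iota ∧ omicron = omicron
iota ∨ omicron = iota
ups ∧ iota = ups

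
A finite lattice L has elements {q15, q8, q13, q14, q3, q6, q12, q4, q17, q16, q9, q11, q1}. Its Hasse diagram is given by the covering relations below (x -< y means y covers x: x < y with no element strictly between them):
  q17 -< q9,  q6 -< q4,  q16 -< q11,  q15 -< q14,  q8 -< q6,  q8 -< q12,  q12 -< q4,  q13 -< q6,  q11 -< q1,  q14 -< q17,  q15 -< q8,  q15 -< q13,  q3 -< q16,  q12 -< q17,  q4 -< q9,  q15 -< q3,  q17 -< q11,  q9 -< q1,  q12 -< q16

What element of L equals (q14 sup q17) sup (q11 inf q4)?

q17

q14 ∨ q17 = q17
q11 ∧ q4 = q12
q17 ∨ q12 = q17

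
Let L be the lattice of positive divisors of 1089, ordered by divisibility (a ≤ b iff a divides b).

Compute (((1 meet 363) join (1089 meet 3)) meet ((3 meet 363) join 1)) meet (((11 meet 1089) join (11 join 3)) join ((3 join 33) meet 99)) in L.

3

1 ∧ 363 = 1
1089 ∧ 3 = 3
1 ∨ 3 = 3
3 ∧ 363 = 3
3 ∨ 1 = 3
3 ∧ 3 = 3
11 ∧ 1089 = 11
11 ∨ 3 = 33
11 ∨ 33 = 33
3 ∨ 33 = 33
33 ∧ 99 = 33
33 ∨ 33 = 33
3 ∧ 33 = 3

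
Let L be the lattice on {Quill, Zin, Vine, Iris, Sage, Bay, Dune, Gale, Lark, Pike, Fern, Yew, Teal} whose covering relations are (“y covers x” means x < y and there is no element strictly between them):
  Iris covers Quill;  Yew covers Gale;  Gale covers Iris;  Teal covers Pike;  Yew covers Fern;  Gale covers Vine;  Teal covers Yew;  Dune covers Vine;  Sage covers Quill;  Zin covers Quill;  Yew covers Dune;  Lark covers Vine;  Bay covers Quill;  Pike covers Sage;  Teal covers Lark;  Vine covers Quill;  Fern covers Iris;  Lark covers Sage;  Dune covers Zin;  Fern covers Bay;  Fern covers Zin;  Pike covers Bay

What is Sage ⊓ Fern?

Quill

Common lower bounds of {Sage, Fern}: Quill.
The greatest among these is Quill.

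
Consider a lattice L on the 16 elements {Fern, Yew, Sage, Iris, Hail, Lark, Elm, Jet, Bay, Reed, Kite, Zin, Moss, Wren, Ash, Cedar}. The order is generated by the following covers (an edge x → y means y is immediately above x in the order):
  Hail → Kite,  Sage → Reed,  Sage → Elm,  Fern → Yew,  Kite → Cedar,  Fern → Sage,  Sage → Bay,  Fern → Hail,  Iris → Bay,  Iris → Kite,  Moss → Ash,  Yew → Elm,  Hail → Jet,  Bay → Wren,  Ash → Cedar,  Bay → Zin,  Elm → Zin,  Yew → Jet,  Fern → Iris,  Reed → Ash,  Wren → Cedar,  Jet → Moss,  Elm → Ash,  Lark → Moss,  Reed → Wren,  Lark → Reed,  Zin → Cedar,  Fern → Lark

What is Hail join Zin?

Common upper bounds of {Hail, Zin}: Cedar.
The least among these is Cedar.

Cedar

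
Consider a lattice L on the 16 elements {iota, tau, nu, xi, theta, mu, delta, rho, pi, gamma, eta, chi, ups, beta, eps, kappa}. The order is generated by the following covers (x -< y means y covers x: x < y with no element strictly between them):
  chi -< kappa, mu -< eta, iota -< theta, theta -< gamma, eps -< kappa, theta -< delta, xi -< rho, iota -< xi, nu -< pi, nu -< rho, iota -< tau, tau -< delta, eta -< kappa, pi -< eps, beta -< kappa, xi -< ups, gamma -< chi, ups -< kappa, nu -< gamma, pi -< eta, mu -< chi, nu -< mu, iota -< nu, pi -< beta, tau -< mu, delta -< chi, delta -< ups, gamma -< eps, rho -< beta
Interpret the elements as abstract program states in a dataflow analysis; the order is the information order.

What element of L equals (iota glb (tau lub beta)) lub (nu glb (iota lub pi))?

tau ∨ beta = kappa
iota ∧ kappa = iota
iota ∨ pi = pi
nu ∧ pi = nu
iota ∨ nu = nu

nu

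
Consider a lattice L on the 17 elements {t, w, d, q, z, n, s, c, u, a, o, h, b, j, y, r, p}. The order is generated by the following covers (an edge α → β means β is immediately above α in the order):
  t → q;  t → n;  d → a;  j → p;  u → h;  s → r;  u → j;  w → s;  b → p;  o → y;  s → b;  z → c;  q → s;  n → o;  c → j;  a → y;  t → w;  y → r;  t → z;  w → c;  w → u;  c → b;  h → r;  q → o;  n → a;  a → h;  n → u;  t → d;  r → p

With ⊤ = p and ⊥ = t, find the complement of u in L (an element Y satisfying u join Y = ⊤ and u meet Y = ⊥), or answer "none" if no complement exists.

For every candidate Y, either u ∨ Y ≠ p or u ∧ Y ≠ t; no complement exists.

none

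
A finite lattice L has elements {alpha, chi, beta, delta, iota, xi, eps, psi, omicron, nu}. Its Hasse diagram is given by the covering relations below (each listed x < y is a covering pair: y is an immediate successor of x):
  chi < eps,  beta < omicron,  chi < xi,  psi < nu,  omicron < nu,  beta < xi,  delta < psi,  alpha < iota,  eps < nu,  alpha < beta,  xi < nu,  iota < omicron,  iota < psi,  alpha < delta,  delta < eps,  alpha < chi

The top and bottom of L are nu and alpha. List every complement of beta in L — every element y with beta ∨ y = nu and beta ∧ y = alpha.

Need y with beta ∨ y = nu and beta ∧ y = alpha.
Checking each element gives: delta, eps, psi.

delta, eps, psi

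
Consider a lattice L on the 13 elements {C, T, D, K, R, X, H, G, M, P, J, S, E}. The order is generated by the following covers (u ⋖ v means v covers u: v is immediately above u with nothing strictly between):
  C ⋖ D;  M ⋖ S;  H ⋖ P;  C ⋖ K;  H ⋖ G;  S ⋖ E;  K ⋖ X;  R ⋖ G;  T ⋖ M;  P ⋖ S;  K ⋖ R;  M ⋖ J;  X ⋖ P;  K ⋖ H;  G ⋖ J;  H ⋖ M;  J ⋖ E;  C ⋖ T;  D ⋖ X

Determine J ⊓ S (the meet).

Common lower bounds of {J, S}: C, H, K, M, T.
The greatest among these is M.

M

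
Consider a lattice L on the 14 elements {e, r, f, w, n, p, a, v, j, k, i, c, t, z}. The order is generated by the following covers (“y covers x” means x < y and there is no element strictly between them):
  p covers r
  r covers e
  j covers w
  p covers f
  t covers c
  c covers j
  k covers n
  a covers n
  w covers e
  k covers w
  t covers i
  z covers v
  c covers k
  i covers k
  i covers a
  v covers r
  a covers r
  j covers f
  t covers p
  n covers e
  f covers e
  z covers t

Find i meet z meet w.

Common lower bounds of {i, z, w}: e, w.
The greatest among these is w.

w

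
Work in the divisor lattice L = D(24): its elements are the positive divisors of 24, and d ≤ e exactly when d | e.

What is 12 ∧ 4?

In the divisibility order, the meet is the greatest common divisor: gcd(12, 4) = 4.

4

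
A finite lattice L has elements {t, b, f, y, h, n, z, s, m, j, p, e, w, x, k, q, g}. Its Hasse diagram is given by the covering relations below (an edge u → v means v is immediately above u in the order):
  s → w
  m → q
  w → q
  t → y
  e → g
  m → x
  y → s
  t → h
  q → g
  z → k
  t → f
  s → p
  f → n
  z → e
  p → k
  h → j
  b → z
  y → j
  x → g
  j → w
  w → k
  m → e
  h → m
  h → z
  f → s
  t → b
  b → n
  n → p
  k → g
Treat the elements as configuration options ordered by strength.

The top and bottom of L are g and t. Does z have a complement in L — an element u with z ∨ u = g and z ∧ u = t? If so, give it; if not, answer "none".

For every candidate u, either z ∨ u ≠ g or z ∧ u ≠ t; no complement exists.

none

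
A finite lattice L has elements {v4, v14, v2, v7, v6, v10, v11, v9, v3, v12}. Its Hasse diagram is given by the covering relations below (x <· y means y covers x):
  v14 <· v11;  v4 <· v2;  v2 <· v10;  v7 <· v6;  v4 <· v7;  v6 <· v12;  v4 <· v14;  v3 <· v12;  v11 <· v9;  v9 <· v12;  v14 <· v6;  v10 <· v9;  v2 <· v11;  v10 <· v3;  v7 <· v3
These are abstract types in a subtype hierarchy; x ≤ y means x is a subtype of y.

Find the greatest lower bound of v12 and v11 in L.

Common lower bounds of {v12, v11}: v11, v14, v2, v4.
The greatest among these is v11.

v11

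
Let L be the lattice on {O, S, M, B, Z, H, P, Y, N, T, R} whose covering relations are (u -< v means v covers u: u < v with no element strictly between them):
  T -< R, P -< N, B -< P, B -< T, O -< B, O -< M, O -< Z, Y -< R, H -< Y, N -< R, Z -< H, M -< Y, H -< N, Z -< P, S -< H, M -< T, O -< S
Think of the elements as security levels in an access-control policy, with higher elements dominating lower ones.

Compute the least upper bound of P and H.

N

Common upper bounds of {P, H}: N, R.
The least among these is N.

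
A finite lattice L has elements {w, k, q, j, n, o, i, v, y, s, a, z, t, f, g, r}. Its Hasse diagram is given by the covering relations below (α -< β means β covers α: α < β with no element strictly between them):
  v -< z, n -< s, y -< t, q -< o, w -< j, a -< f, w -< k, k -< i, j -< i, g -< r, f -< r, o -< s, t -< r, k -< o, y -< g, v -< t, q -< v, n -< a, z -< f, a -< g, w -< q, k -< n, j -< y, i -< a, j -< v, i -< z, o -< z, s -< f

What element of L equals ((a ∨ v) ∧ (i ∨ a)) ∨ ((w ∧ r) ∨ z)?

f

a ∨ v = f
i ∨ a = a
f ∧ a = a
w ∧ r = w
w ∨ z = z
a ∨ z = f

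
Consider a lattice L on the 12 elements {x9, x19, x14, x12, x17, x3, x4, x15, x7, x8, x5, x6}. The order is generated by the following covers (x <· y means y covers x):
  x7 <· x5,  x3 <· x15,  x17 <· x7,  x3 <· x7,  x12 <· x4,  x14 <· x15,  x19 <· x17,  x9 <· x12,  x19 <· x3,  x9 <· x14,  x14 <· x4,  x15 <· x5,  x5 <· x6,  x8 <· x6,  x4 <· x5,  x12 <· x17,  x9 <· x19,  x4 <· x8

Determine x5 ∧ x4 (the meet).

x4

Common lower bounds of {x5, x4}: x12, x14, x4, x9.
The greatest among these is x4.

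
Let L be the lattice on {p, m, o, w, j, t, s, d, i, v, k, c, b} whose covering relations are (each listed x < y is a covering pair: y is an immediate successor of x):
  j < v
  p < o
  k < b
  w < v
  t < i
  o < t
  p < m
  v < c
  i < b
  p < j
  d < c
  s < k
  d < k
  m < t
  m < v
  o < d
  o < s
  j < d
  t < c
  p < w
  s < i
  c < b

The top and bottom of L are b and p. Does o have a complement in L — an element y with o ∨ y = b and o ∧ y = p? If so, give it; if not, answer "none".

none

For every candidate y, either o ∨ y ≠ b or o ∧ y ≠ p; no complement exists.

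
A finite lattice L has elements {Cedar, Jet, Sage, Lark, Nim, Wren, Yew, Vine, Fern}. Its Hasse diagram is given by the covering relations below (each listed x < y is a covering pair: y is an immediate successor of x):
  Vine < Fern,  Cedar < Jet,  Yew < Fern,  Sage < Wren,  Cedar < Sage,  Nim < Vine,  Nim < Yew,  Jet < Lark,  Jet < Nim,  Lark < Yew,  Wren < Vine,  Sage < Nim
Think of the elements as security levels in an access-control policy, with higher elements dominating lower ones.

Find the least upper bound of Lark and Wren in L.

Fern

Common upper bounds of {Lark, Wren}: Fern.
The least among these is Fern.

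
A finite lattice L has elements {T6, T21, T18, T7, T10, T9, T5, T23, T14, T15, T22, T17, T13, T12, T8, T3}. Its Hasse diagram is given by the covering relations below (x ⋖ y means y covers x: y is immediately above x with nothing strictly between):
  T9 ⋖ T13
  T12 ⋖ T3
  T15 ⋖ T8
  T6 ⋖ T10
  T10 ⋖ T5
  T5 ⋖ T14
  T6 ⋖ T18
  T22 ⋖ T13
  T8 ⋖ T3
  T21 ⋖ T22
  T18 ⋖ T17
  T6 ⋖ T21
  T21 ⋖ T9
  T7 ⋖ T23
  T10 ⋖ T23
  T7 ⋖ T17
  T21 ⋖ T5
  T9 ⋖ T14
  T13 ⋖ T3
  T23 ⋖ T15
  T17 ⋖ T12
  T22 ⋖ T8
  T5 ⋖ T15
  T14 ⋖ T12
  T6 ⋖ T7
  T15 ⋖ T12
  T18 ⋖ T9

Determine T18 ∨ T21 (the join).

Common upper bounds of {T18, T21}: T12, T13, T14, T3, T9.
The least among these is T9.

T9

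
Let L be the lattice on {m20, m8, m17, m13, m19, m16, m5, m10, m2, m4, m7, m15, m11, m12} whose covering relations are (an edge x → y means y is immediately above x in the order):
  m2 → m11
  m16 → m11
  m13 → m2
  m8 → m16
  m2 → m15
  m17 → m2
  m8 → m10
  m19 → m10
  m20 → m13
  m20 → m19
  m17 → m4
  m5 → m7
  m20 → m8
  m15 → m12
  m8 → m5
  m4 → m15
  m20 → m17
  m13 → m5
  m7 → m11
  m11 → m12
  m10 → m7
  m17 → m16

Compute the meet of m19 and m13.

Common lower bounds of {m19, m13}: m20.
The greatest among these is m20.

m20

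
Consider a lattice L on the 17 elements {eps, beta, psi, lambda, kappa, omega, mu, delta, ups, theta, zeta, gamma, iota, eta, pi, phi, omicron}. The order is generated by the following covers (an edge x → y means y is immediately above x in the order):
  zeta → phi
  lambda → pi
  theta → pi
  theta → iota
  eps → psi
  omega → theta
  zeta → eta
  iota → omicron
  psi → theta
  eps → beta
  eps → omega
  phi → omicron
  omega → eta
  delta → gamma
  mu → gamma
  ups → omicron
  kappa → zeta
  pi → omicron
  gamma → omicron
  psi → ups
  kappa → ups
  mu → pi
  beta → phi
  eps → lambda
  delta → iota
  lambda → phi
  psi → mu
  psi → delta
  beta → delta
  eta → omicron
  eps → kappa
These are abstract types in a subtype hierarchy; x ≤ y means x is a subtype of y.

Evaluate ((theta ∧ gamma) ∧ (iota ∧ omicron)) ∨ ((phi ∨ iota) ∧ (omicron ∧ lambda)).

pi

theta ∧ gamma = psi
iota ∧ omicron = iota
psi ∧ iota = psi
phi ∨ iota = omicron
omicron ∧ lambda = lambda
omicron ∧ lambda = lambda
psi ∨ lambda = pi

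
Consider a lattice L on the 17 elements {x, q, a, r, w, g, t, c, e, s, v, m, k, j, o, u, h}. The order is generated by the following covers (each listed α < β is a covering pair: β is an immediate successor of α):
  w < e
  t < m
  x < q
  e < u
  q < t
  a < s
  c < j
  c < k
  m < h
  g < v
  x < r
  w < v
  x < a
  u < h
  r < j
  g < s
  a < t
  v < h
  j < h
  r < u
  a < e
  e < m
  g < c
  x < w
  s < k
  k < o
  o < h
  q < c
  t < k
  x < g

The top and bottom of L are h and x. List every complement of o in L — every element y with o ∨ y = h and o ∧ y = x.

Need y with o ∨ y = h and o ∧ y = x.
Checking each element gives: r, w.

r, w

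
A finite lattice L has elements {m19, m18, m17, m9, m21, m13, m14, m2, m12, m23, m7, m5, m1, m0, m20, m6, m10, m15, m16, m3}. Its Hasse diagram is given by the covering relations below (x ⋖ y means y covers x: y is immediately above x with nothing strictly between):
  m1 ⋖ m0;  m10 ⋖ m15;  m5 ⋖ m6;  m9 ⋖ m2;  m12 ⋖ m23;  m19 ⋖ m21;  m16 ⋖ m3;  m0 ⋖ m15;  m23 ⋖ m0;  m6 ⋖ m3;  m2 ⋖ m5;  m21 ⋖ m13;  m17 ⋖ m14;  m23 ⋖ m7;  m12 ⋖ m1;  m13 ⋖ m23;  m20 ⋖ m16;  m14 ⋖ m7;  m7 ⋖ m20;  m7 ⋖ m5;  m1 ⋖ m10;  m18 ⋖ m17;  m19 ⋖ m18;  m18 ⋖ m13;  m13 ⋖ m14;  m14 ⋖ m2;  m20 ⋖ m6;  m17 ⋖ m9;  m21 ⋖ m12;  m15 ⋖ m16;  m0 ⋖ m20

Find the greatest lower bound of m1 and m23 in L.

m12

Common lower bounds of {m1, m23}: m12, m19, m21.
The greatest among these is m12.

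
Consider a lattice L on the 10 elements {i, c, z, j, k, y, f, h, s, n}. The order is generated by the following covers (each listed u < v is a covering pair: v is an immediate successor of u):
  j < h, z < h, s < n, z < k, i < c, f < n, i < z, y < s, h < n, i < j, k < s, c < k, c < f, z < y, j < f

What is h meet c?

i

Common lower bounds of {h, c}: i.
The greatest among these is i.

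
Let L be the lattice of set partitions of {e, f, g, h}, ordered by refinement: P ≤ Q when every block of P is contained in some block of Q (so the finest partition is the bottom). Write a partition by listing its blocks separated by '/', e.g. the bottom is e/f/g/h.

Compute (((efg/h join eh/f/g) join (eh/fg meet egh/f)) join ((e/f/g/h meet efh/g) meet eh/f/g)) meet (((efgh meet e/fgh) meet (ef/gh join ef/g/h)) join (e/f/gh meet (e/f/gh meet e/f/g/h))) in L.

efg/h ∨ eh/f/g = efgh
eh/fg ∧ egh/f = eh/f/g
efgh ∨ eh/f/g = efgh
e/f/g/h ∧ efh/g = e/f/g/h
e/f/g/h ∧ eh/f/g = e/f/g/h
efgh ∨ e/f/g/h = efgh
efgh ∧ e/fgh = e/fgh
ef/gh ∨ ef/g/h = ef/gh
e/fgh ∧ ef/gh = e/f/gh
e/f/gh ∧ e/f/g/h = e/f/g/h
e/f/gh ∧ e/f/g/h = e/f/g/h
e/f/gh ∨ e/f/g/h = e/f/gh
efgh ∧ e/f/gh = e/f/gh

e/f/gh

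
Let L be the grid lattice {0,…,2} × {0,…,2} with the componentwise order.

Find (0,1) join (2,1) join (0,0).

(2,1)

Common upper bounds of {(0,1), (2,1), (0,0)}: (2,1), (2,2).
The least among these is (2,1).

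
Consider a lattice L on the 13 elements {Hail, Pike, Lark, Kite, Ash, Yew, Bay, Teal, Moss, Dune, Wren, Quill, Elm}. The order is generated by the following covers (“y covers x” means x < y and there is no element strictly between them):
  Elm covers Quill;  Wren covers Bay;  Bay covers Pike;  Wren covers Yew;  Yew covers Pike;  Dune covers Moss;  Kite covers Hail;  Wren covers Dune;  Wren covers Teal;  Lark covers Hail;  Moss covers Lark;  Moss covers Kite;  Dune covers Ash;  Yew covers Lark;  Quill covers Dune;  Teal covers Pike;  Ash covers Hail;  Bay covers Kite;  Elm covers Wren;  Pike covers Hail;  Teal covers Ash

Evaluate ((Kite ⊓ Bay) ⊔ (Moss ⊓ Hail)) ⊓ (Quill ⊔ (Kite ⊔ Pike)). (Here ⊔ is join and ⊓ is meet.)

Kite

Kite ∧ Bay = Kite
Moss ∧ Hail = Hail
Kite ∨ Hail = Kite
Kite ∨ Pike = Bay
Quill ∨ Bay = Elm
Kite ∧ Elm = Kite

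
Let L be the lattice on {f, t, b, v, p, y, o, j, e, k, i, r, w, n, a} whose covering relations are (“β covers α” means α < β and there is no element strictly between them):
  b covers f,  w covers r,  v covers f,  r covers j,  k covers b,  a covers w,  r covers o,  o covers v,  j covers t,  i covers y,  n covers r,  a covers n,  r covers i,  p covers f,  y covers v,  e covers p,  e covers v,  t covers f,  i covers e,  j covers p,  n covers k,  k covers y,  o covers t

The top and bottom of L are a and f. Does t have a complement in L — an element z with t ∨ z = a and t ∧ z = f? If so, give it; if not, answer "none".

none

For every candidate z, either t ∨ z ≠ a or t ∧ z ≠ f; no complement exists.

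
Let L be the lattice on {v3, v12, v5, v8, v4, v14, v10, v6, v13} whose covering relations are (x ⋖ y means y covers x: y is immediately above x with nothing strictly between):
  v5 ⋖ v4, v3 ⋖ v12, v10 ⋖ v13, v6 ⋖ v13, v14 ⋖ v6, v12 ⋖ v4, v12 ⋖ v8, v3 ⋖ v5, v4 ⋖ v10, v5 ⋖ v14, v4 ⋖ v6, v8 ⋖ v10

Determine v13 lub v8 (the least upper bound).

Common upper bounds of {v13, v8}: v13.
The least among these is v13.

v13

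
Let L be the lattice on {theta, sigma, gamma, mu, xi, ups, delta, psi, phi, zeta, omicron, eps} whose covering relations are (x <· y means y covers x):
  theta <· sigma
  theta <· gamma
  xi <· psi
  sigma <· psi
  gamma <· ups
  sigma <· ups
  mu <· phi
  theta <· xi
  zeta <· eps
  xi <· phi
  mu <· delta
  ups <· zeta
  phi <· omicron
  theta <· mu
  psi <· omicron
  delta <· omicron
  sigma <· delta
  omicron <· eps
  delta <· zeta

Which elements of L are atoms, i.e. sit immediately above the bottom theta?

gamma, mu, sigma, xi

The atoms are exactly the elements that cover theta: gamma, mu, sigma, xi.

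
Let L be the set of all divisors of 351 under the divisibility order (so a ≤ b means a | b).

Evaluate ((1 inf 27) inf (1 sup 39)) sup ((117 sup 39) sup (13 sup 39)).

117

1 ∧ 27 = 1
1 ∨ 39 = 39
1 ∧ 39 = 1
117 ∨ 39 = 117
13 ∨ 39 = 39
117 ∨ 39 = 117
1 ∨ 117 = 117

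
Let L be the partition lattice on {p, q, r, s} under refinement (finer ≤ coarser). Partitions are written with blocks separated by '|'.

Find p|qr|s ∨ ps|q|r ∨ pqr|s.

pqrs

The join of p|qr|s, ps|q|r, pqr|s merges any blocks that overlap across the partitions, giving pqrs.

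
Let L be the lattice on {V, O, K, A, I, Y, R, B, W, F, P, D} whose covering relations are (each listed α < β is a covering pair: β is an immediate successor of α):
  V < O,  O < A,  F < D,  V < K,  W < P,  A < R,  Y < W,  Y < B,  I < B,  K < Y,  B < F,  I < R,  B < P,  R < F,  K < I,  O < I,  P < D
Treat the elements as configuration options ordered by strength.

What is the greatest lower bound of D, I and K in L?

Common lower bounds of {D, I, K}: K, V.
The greatest among these is K.

K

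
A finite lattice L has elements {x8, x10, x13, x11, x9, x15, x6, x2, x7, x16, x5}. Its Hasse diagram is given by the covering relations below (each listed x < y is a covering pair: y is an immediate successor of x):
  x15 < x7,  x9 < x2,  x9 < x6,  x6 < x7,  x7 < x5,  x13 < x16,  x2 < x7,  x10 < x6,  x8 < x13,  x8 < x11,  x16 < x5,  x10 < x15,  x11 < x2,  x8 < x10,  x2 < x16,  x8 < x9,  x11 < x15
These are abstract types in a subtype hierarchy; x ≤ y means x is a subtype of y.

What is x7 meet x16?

Common lower bounds of {x7, x16}: x11, x2, x8, x9.
The greatest among these is x2.

x2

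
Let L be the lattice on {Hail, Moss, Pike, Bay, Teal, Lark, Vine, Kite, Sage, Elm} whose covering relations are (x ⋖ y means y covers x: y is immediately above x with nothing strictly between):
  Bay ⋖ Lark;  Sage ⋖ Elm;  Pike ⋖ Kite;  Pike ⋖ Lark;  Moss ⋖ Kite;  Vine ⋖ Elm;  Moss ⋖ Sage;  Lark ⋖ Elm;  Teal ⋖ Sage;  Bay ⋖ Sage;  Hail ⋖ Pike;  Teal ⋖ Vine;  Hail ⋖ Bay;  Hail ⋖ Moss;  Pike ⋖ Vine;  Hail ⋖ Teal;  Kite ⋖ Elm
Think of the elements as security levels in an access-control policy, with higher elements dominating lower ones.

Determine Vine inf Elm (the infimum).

Common lower bounds of {Vine, Elm}: Hail, Pike, Teal, Vine.
The greatest among these is Vine.

Vine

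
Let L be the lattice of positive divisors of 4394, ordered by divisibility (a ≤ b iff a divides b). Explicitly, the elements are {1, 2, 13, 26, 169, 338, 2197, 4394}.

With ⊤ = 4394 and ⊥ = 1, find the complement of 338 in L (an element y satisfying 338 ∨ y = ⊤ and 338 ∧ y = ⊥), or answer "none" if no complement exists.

none

For every candidate y, either 338 ∨ y ≠ 4394 or 338 ∧ y ≠ 1; no complement exists.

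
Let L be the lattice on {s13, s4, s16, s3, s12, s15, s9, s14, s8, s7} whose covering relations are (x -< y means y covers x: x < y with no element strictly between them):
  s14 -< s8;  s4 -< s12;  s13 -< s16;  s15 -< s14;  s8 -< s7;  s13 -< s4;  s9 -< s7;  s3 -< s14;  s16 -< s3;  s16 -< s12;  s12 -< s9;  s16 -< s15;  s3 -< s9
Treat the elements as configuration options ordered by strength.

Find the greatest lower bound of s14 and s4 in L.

Common lower bounds of {s14, s4}: s13.
The greatest among these is s13.

s13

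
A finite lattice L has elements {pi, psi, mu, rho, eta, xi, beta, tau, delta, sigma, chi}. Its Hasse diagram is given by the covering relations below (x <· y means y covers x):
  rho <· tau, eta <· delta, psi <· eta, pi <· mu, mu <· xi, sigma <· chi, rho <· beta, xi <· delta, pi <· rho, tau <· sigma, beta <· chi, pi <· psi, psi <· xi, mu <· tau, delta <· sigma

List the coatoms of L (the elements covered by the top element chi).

beta, sigma

The coatoms are exactly the elements covered by chi: beta, sigma.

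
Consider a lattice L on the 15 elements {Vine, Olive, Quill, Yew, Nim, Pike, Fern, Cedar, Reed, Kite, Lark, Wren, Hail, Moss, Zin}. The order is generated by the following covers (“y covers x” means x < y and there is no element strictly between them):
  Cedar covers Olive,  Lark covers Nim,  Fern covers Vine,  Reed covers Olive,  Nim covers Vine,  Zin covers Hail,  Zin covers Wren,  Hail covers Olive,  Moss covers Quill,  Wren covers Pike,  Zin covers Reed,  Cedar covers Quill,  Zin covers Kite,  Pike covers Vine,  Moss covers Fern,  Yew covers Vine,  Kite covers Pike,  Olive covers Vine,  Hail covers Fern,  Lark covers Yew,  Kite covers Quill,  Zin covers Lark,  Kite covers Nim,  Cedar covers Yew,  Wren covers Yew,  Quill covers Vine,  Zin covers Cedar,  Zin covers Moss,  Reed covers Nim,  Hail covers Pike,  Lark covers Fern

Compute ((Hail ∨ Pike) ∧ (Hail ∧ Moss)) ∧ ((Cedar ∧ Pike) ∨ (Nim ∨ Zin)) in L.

Fern

Hail ∨ Pike = Hail
Hail ∧ Moss = Fern
Hail ∧ Fern = Fern
Cedar ∧ Pike = Vine
Nim ∨ Zin = Zin
Vine ∨ Zin = Zin
Fern ∧ Zin = Fern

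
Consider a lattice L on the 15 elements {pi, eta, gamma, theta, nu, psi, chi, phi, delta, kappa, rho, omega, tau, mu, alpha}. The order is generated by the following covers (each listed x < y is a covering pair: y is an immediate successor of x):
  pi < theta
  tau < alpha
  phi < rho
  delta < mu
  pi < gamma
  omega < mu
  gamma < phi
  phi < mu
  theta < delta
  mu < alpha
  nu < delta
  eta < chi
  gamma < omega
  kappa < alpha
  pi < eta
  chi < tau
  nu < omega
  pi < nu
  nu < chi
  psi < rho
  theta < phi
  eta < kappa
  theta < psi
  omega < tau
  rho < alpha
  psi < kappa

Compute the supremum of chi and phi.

alpha

Common upper bounds of {chi, phi}: alpha.
The least among these is alpha.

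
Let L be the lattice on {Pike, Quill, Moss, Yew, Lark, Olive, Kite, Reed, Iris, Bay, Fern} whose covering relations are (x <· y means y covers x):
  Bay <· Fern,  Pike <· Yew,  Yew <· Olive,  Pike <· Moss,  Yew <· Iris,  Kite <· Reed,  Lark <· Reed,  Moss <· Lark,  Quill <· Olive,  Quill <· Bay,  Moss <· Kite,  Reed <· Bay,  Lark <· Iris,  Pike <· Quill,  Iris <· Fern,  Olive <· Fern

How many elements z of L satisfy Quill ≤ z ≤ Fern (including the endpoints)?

The interval [Quill, Fern] = {Bay, Fern, Olive, Quill}, which has 4 elements.

4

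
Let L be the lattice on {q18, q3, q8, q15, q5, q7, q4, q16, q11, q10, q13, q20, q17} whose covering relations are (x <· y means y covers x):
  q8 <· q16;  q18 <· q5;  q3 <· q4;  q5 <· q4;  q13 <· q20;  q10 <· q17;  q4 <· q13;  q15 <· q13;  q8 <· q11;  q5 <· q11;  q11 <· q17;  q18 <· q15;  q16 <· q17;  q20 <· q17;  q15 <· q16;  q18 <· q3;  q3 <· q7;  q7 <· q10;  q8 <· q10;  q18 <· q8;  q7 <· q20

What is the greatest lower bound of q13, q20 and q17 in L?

Common lower bounds of {q13, q20, q17}: q13, q15, q18, q3, q4, q5.
The greatest among these is q13.

q13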